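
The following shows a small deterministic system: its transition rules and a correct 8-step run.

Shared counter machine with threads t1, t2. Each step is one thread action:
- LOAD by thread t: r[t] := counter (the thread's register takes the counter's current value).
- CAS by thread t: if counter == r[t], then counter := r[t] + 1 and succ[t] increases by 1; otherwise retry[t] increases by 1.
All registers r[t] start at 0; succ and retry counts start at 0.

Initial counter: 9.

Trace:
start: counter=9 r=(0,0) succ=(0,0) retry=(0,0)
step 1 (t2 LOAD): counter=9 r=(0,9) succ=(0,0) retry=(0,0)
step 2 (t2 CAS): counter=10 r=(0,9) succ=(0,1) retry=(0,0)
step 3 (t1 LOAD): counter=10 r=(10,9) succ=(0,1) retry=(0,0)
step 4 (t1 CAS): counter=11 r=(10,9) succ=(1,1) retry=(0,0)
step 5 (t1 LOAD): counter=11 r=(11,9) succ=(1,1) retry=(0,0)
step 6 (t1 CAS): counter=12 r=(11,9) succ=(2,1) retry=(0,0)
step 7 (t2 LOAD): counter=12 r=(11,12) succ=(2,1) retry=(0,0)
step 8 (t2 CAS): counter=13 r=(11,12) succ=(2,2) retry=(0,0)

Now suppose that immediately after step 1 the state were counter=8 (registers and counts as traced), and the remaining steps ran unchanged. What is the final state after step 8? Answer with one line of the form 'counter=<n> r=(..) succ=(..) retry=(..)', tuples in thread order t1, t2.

counter=11 r=(9,10) succ=(2,1) retry=(0,1)

state after step 1 := counter=8 r=(0,9) succ=(0,0) retry=(0,0)
step 2 (t2 CAS): counter=8 r=(0,9) succ=(0,0) retry=(0,1)
step 3 (t1 LOAD): counter=8 r=(8,9) succ=(0,0) retry=(0,1)
step 4 (t1 CAS): counter=9 r=(8,9) succ=(1,0) retry=(0,1)
step 5 (t1 LOAD): counter=9 r=(9,9) succ=(1,0) retry=(0,1)
step 6 (t1 CAS): counter=10 r=(9,9) succ=(2,0) retry=(0,1)
step 7 (t2 LOAD): counter=10 r=(9,10) succ=(2,0) retry=(0,1)
step 8 (t2 CAS): counter=11 r=(9,10) succ=(2,1) retry=(0,1)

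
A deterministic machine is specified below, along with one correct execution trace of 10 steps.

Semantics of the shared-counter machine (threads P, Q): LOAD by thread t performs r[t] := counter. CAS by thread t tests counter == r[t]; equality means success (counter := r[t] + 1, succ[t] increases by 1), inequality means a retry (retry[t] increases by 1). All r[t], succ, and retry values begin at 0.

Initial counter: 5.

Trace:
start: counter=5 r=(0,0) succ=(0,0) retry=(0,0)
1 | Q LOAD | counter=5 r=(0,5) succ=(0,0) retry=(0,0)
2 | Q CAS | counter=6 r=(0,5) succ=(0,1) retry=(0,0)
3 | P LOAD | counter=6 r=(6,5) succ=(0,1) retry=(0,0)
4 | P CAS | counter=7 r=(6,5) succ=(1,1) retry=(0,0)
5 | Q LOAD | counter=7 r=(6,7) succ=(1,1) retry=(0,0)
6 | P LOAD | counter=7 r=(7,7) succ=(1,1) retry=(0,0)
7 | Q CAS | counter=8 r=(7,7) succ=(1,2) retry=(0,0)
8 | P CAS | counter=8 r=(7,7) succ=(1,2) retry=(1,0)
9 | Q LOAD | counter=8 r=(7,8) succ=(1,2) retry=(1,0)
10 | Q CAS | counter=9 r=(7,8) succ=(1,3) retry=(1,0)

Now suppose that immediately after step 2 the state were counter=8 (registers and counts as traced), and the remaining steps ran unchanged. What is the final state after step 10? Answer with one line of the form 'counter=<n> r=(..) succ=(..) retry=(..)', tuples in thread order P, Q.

state after step 2 := counter=8 r=(0,5) succ=(0,1) retry=(0,0)
3 | P LOAD | counter=8 r=(8,5) succ=(0,1) retry=(0,0)
4 | P CAS | counter=9 r=(8,5) succ=(1,1) retry=(0,0)
5 | Q LOAD | counter=9 r=(8,9) succ=(1,1) retry=(0,0)
6 | P LOAD | counter=9 r=(9,9) succ=(1,1) retry=(0,0)
7 | Q CAS | counter=10 r=(9,9) succ=(1,2) retry=(0,0)
8 | P CAS | counter=10 r=(9,9) succ=(1,2) retry=(1,0)
9 | Q LOAD | counter=10 r=(9,10) succ=(1,2) retry=(1,0)
10 | Q CAS | counter=11 r=(9,10) succ=(1,3) retry=(1,0)

counter=11 r=(9,10) succ=(1,3) retry=(1,0)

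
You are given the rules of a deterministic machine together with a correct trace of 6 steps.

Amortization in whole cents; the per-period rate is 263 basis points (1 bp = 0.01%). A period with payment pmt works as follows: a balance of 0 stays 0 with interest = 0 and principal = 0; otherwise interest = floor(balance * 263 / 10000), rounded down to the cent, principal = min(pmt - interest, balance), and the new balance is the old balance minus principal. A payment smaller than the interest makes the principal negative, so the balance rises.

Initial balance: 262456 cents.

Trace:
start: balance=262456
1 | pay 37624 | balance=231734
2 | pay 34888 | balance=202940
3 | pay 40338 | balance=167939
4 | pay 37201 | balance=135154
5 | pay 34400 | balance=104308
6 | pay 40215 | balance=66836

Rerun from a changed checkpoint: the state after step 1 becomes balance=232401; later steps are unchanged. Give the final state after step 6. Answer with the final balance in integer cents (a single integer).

state after step 1 := balance=232401
2 | pay 34888 | balance=203625
3 | pay 40338 | balance=168642
4 | pay 37201 | balance=135876
5 | pay 34400 | balance=105049
6 | pay 40215 | balance=67596

67596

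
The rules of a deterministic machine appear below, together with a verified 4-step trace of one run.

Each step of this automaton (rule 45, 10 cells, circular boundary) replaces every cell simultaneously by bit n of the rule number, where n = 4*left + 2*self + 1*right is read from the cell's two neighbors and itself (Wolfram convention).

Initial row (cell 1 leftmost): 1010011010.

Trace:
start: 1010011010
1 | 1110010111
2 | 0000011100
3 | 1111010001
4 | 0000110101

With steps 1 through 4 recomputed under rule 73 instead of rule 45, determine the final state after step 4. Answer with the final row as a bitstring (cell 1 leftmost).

(re-executing steps 1..4 under rule 73; state before step 1: 1010011010)
1 | 0000011000
2 | 1111011011
3 | 0001011010
4 | 1100011000

1100011000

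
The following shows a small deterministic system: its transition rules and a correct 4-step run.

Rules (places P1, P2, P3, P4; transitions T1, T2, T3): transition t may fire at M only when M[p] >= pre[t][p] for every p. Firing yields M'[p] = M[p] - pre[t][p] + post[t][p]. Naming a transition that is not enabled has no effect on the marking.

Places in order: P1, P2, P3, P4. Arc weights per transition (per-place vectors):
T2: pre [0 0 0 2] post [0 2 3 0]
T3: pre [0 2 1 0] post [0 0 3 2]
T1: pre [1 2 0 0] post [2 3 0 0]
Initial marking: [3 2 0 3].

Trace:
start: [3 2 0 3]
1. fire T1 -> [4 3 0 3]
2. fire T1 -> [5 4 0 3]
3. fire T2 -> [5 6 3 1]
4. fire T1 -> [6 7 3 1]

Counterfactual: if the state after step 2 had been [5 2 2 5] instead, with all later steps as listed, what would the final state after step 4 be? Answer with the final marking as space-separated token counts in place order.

6 5 5 3

state after step 2 := [5 2 2 5]
3. fire T2 -> [5 4 5 3]
4. fire T1 -> [6 5 5 3]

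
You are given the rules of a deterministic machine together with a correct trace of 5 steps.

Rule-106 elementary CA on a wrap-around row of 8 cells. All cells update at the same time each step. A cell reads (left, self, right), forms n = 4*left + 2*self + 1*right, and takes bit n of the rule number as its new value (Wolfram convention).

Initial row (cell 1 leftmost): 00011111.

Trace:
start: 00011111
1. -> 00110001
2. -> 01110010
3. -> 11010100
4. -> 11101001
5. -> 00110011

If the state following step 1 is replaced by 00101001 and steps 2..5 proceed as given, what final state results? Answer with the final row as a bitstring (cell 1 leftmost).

10010010

state after step 1 := 00101001
2. -> 01010010
3. -> 10100100
4. -> 01001001
5. -> 10010010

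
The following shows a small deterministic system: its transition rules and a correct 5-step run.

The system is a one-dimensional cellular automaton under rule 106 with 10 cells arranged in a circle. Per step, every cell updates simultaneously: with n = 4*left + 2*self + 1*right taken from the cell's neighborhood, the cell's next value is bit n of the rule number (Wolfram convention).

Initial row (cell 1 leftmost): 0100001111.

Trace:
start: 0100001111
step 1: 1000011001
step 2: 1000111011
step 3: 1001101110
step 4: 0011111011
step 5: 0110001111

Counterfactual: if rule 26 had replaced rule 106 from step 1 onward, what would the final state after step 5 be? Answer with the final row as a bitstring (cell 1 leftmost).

(re-executing steps 1..5 under rule 26; state before step 1: 0100001111)
step 1: 0010011000
step 2: 0101110100
step 3: 1001000010
step 4: 0110100100
step 5: 1100011010

1100011010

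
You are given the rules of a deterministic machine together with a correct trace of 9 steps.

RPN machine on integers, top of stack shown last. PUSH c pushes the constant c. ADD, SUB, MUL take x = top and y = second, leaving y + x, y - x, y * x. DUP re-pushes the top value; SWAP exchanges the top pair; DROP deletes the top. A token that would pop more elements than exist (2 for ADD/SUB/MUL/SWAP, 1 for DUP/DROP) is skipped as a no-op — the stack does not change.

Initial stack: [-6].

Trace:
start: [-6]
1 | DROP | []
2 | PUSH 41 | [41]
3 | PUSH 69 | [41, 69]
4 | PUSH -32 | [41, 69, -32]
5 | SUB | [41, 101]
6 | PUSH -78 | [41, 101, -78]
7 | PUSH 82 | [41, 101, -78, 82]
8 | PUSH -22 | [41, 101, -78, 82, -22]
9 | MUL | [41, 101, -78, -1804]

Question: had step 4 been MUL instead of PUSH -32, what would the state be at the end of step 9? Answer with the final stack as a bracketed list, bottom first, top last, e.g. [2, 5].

[2829, -78, -1804]

(re-executing from step 4 with the substitution; state before step 4: [41, 69])
4 | MUL | [2829]
5 | SUB | [2829]
6 | PUSH -78 | [2829, -78]
7 | PUSH 82 | [2829, -78, 82]
8 | PUSH -22 | [2829, -78, 82, -22]
9 | MUL | [2829, -78, -1804]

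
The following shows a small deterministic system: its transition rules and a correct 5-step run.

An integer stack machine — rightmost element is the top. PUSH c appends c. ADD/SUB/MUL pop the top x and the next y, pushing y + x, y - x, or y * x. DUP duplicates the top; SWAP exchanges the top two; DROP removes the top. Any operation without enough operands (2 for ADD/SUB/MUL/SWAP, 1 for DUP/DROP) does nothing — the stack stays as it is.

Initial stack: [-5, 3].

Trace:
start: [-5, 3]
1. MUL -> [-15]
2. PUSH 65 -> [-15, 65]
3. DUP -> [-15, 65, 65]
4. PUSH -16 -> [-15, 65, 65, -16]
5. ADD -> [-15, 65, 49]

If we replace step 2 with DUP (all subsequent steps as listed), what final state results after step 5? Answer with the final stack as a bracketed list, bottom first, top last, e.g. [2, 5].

(re-executing from step 2 with the substitution; state before step 2: [-15])
2. DUP -> [-15, -15]
3. DUP -> [-15, -15, -15]
4. PUSH -16 -> [-15, -15, -15, -16]
5. ADD -> [-15, -15, -31]

[-15, -15, -31]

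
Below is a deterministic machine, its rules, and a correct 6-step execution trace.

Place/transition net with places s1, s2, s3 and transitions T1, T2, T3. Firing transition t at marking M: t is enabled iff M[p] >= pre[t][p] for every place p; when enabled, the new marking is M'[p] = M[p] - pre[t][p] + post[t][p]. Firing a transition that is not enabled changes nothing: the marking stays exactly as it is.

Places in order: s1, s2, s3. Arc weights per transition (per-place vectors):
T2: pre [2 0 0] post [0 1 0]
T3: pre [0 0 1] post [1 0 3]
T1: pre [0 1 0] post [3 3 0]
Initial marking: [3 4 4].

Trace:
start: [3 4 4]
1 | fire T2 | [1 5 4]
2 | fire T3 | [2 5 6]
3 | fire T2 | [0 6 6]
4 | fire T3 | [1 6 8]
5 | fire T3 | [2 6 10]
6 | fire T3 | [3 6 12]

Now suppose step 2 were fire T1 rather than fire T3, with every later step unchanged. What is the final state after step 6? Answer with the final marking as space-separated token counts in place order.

5 8 10

(re-executing from step 2 with the substitution; state before step 2: [1 5 4])
2 | fire T1 | [4 7 4]
3 | fire T2 | [2 8 4]
4 | fire T3 | [3 8 6]
5 | fire T3 | [4 8 8]
6 | fire T3 | [5 8 10]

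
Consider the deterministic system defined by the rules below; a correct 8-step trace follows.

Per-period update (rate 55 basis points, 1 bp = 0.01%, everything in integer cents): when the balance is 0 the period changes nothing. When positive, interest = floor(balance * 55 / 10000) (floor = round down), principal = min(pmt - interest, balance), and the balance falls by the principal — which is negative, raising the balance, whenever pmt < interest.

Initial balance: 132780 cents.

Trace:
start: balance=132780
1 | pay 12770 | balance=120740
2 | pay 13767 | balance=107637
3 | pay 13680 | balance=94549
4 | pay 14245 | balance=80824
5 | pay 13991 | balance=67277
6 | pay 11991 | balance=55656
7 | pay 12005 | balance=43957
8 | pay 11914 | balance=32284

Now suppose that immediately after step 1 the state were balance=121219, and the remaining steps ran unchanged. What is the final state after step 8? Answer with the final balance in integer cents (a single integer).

state after step 1 := balance=121219
2 | pay 13767 | balance=108118
3 | pay 13680 | balance=95032
4 | pay 14245 | balance=81309
5 | pay 13991 | balance=67765
6 | pay 11991 | balance=56146
7 | pay 12005 | balance=44449
8 | pay 11914 | balance=32779

32779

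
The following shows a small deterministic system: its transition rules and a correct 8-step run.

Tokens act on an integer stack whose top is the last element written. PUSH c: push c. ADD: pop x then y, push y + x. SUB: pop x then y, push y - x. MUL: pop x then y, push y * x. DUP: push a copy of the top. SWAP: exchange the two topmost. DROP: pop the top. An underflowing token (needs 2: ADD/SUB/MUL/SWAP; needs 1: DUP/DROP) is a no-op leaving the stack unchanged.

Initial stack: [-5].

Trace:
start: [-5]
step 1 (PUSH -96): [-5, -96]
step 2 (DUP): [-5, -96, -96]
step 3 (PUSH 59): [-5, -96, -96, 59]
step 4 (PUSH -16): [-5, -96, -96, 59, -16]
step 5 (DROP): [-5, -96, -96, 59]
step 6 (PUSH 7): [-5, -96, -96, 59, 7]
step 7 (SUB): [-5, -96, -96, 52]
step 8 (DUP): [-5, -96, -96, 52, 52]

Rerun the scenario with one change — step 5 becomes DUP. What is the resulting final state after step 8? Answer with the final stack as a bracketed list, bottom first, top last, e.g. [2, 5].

(re-executing from step 5 with the substitution; state before step 5: [-5, -96, -96, 59, -16])
step 5 (DUP): [-5, -96, -96, 59, -16, -16]
step 6 (PUSH 7): [-5, -96, -96, 59, -16, -16, 7]
step 7 (SUB): [-5, -96, -96, 59, -16, -23]
step 8 (DUP): [-5, -96, -96, 59, -16, -23, -23]

[-5, -96, -96, 59, -16, -23, -23]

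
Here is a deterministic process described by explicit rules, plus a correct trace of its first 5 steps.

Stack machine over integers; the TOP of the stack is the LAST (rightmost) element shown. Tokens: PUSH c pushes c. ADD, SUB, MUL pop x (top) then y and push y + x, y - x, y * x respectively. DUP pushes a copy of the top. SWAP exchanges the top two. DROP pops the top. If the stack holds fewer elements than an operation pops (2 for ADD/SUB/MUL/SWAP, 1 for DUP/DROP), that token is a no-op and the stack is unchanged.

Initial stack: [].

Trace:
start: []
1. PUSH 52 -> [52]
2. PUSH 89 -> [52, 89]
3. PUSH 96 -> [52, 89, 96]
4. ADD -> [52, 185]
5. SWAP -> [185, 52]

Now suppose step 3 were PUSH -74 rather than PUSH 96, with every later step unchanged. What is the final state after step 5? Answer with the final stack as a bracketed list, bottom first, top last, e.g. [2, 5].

[15, 52]

(re-executing from step 3 with the substitution; state before step 3: [52, 89])
3. PUSH -74 -> [52, 89, -74]
4. ADD -> [52, 15]
5. SWAP -> [15, 52]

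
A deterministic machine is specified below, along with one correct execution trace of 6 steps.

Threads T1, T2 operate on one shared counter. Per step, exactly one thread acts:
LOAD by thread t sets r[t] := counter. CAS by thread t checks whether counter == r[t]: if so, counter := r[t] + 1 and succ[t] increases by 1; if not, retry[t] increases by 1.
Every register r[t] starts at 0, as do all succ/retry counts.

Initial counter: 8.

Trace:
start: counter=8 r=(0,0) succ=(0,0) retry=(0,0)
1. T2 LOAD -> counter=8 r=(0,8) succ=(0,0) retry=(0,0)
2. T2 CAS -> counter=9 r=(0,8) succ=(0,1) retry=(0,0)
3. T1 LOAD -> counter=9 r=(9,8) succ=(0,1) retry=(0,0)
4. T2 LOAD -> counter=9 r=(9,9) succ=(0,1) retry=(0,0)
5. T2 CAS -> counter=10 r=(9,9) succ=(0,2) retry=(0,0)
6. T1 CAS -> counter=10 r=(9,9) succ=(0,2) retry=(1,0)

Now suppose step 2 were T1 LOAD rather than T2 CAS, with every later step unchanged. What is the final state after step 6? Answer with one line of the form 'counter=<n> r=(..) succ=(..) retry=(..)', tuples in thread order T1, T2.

counter=9 r=(8,8) succ=(0,1) retry=(1,0)

(re-executing from step 2 with the substitution; state before step 2: counter=8 r=(0,8) succ=(0,0) retry=(0,0))
2. T1 LOAD -> counter=8 r=(8,8) succ=(0,0) retry=(0,0)
3. T1 LOAD -> counter=8 r=(8,8) succ=(0,0) retry=(0,0)
4. T2 LOAD -> counter=8 r=(8,8) succ=(0,0) retry=(0,0)
5. T2 CAS -> counter=9 r=(8,8) succ=(0,1) retry=(0,0)
6. T1 CAS -> counter=9 r=(8,8) succ=(0,1) retry=(1,0)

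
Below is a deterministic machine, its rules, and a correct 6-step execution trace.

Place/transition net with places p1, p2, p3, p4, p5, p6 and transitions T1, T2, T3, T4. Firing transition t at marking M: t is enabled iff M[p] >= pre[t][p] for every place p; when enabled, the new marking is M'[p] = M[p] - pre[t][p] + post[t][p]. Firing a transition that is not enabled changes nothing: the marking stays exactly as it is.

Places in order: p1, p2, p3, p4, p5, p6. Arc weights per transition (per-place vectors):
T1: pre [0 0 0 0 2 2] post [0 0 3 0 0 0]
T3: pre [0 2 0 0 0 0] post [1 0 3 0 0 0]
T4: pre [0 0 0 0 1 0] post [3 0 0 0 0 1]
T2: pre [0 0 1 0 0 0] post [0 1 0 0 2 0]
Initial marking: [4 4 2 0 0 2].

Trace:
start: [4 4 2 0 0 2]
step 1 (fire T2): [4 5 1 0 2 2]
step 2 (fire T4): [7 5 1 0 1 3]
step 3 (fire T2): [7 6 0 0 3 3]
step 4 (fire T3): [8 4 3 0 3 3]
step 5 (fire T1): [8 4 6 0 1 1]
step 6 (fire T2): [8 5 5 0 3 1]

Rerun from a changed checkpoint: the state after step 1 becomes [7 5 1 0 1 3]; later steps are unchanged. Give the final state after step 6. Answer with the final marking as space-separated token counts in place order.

11 5 5 0 2 2

state after step 1 := [7 5 1 0 1 3]
step 2 (fire T4): [10 5 1 0 0 4]
step 3 (fire T2): [10 6 0 0 2 4]
step 4 (fire T3): [11 4 3 0 2 4]
step 5 (fire T1): [11 4 6 0 0 2]
step 6 (fire T2): [11 5 5 0 2 2]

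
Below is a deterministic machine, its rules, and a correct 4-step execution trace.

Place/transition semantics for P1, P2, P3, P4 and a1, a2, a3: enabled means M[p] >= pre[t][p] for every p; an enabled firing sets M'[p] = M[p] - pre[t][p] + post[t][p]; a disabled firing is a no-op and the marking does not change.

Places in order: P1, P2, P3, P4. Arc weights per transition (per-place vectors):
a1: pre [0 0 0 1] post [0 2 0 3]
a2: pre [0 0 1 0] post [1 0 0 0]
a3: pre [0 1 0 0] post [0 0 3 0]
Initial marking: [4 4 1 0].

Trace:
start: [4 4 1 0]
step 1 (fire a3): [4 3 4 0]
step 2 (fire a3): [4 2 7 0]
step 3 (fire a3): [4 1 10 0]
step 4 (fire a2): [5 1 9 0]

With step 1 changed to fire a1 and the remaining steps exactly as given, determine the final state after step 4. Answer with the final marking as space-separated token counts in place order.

(re-executing from step 1 with the substitution; state before step 1: [4 4 1 0])
step 1 (fire a1): [4 4 1 0]
step 2 (fire a3): [4 3 4 0]
step 3 (fire a3): [4 2 7 0]
step 4 (fire a2): [5 2 6 0]

5 2 6 0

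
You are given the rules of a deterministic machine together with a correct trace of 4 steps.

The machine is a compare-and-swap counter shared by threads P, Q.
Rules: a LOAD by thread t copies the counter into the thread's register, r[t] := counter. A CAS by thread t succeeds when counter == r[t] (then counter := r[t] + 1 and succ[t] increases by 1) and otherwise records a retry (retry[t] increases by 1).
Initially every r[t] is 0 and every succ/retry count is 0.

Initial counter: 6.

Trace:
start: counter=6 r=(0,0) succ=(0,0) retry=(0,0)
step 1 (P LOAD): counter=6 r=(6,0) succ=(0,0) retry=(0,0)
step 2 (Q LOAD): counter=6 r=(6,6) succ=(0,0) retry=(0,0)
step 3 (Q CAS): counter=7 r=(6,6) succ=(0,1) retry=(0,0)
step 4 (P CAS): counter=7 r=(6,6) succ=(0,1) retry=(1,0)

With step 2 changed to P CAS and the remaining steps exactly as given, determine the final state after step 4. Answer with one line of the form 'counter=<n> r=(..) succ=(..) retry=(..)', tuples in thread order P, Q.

(re-executing from step 2 with the substitution; state before step 2: counter=6 r=(6,0) succ=(0,0) retry=(0,0))
step 2 (P CAS): counter=7 r=(6,0) succ=(1,0) retry=(0,0)
step 3 (Q CAS): counter=7 r=(6,0) succ=(1,0) retry=(0,1)
step 4 (P CAS): counter=7 r=(6,0) succ=(1,0) retry=(1,1)

counter=7 r=(6,0) succ=(1,0) retry=(1,1)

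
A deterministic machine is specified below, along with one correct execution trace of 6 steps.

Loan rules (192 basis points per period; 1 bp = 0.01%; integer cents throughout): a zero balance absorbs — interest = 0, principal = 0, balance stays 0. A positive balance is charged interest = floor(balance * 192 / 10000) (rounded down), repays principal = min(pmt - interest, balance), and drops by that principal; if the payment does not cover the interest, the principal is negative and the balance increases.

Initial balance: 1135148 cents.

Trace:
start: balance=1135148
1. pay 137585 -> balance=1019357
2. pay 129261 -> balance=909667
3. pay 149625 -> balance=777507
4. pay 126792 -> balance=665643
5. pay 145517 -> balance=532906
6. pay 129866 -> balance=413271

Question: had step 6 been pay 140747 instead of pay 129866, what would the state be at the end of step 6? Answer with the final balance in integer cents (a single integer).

402390

(re-executing from step 6 with the substitution; state before step 6: balance=532906)
6. pay 140747 -> balance=402390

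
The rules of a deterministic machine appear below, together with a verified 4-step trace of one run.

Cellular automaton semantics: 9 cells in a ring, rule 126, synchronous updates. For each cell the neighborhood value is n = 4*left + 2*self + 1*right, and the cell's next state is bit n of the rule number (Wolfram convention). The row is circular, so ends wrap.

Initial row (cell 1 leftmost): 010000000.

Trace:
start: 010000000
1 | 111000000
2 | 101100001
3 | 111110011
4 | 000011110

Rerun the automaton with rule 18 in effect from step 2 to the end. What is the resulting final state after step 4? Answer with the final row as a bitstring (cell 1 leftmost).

000001100

(re-executing steps 2..4 under rule 18; state before step 2: 111000000)
2 | 000100001
3 | 101010010
4 | 000001100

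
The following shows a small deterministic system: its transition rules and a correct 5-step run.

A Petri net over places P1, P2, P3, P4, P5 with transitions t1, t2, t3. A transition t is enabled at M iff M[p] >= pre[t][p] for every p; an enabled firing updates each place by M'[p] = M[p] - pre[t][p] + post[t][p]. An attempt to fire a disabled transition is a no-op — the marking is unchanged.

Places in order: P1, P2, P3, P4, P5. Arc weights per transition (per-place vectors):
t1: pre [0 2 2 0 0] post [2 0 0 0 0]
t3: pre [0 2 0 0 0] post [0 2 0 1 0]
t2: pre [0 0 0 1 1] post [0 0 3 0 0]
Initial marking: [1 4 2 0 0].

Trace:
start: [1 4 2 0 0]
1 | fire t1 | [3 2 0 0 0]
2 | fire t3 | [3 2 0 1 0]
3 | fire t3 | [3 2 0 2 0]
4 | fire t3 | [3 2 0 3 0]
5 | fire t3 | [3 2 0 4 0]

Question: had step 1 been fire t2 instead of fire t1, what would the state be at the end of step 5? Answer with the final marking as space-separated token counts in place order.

1 4 2 4 0

(re-executing from step 1 with the substitution; state before step 1: [1 4 2 0 0])
1 | fire t2 | [1 4 2 0 0]
2 | fire t3 | [1 4 2 1 0]
3 | fire t3 | [1 4 2 2 0]
4 | fire t3 | [1 4 2 3 0]
5 | fire t3 | [1 4 2 4 0]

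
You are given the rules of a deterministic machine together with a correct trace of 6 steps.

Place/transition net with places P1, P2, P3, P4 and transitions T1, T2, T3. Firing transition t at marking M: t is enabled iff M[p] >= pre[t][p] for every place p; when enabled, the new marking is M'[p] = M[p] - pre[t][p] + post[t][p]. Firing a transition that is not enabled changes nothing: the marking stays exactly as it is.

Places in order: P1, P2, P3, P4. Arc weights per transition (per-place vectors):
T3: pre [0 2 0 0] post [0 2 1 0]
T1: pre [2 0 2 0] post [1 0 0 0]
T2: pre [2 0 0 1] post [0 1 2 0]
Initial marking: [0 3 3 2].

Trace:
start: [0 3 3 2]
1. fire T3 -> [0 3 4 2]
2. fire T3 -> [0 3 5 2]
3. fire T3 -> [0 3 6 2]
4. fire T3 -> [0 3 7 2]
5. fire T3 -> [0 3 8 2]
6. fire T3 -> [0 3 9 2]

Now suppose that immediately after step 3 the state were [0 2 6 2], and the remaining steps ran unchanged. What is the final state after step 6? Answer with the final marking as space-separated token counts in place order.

0 2 9 2

state after step 3 := [0 2 6 2]
4. fire T3 -> [0 2 7 2]
5. fire T3 -> [0 2 8 2]
6. fire T3 -> [0 2 9 2]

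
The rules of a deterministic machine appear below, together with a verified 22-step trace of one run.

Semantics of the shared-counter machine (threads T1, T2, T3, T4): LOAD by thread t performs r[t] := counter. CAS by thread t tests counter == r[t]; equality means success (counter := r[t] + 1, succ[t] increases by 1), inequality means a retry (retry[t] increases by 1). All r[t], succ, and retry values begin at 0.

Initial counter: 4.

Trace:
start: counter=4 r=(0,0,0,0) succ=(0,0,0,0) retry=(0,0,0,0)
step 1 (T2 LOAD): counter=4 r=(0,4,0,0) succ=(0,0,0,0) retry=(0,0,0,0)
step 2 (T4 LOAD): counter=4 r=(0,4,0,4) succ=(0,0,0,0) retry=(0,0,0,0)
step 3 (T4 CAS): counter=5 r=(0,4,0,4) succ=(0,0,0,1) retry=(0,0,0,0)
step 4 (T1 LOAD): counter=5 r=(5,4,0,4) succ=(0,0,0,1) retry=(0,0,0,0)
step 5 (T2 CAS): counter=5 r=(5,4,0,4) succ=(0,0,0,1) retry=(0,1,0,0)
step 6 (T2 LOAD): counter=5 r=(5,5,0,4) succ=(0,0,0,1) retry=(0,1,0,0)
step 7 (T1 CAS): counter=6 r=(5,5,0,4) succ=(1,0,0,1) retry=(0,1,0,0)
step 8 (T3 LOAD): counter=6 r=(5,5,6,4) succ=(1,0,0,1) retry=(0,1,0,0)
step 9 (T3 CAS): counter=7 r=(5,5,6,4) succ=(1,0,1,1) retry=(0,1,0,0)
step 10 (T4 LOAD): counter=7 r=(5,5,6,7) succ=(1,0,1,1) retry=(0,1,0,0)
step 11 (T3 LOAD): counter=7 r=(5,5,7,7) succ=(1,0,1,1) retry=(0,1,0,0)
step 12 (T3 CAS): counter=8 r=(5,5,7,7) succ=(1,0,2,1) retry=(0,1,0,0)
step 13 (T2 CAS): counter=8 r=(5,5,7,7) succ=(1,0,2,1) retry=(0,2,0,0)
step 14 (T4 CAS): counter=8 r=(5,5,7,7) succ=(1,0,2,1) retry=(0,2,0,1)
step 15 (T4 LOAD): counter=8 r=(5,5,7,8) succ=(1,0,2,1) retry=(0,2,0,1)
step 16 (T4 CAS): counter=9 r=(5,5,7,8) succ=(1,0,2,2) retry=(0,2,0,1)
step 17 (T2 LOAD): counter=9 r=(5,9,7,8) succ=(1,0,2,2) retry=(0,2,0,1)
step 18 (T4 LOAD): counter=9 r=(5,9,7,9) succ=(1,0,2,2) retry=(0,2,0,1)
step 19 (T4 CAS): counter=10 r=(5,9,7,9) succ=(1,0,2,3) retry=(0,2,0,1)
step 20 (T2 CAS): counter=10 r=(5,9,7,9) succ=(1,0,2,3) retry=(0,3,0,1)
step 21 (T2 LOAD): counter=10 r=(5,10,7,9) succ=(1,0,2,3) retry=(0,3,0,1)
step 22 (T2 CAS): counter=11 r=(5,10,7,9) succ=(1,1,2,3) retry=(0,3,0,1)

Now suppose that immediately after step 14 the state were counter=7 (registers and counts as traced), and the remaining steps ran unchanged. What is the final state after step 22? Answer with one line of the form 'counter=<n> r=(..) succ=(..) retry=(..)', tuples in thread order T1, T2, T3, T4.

state after step 14 := counter=7 r=(5,5,7,7) succ=(1,0,2,1) retry=(0,2,0,1)
step 15 (T4 LOAD): counter=7 r=(5,5,7,7) succ=(1,0,2,1) retry=(0,2,0,1)
step 16 (T4 CAS): counter=8 r=(5,5,7,7) succ=(1,0,2,2) retry=(0,2,0,1)
step 17 (T2 LOAD): counter=8 r=(5,8,7,7) succ=(1,0,2,2) retry=(0,2,0,1)
step 18 (T4 LOAD): counter=8 r=(5,8,7,8) succ=(1,0,2,2) retry=(0,2,0,1)
step 19 (T4 CAS): counter=9 r=(5,8,7,8) succ=(1,0,2,3) retry=(0,2,0,1)
step 20 (T2 CAS): counter=9 r=(5,8,7,8) succ=(1,0,2,3) retry=(0,3,0,1)
step 21 (T2 LOAD): counter=9 r=(5,9,7,8) succ=(1,0,2,3) retry=(0,3,0,1)
step 22 (T2 CAS): counter=10 r=(5,9,7,8) succ=(1,1,2,3) retry=(0,3,0,1)

counter=10 r=(5,9,7,8) succ=(1,1,2,3) retry=(0,3,0,1)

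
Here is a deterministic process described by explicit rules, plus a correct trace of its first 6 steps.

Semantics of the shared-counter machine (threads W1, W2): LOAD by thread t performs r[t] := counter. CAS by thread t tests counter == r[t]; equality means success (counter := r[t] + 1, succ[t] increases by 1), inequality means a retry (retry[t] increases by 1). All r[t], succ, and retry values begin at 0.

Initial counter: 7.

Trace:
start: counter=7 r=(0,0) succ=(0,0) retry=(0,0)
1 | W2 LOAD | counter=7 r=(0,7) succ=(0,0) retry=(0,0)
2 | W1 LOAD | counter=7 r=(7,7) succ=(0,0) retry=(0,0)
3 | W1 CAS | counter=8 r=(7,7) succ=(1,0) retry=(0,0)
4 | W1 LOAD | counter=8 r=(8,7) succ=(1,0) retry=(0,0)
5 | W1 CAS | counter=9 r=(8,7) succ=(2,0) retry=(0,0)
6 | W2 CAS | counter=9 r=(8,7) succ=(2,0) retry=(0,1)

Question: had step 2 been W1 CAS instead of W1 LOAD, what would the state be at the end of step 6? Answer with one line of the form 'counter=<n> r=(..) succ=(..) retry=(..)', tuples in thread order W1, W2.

counter=8 r=(7,7) succ=(1,0) retry=(2,1)

(re-executing from step 2 with the substitution; state before step 2: counter=7 r=(0,7) succ=(0,0) retry=(0,0))
2 | W1 CAS | counter=7 r=(0,7) succ=(0,0) retry=(1,0)
3 | W1 CAS | counter=7 r=(0,7) succ=(0,0) retry=(2,0)
4 | W1 LOAD | counter=7 r=(7,7) succ=(0,0) retry=(2,0)
5 | W1 CAS | counter=8 r=(7,7) succ=(1,0) retry=(2,0)
6 | W2 CAS | counter=8 r=(7,7) succ=(1,0) retry=(2,1)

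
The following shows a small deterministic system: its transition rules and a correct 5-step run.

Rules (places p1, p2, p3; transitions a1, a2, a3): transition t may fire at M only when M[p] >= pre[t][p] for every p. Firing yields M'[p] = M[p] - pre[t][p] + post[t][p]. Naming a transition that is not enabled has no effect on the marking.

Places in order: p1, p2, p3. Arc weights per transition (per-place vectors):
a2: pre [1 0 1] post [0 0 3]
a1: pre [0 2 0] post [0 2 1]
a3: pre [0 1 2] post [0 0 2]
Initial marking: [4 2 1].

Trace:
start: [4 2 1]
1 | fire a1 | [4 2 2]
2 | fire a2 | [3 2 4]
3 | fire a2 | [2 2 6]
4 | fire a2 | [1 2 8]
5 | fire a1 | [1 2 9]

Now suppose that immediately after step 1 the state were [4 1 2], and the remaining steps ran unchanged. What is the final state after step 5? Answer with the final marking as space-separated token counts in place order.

state after step 1 := [4 1 2]
2 | fire a2 | [3 1 4]
3 | fire a2 | [2 1 6]
4 | fire a2 | [1 1 8]
5 | fire a1 | [1 1 8]

1 1 8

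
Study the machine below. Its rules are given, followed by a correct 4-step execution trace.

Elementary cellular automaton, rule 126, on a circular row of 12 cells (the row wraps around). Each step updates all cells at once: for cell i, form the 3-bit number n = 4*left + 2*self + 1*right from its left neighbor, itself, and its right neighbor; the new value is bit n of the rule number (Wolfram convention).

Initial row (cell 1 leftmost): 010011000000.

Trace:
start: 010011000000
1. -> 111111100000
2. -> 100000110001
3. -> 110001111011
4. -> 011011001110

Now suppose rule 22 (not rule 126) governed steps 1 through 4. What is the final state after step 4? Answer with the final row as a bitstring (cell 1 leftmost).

011110011000

(re-executing steps 1..4 under rule 22; state before step 1: 010011000000)
1. -> 111100100000
2. -> 000011110001
3. -> 100100001011
4. -> 011110011000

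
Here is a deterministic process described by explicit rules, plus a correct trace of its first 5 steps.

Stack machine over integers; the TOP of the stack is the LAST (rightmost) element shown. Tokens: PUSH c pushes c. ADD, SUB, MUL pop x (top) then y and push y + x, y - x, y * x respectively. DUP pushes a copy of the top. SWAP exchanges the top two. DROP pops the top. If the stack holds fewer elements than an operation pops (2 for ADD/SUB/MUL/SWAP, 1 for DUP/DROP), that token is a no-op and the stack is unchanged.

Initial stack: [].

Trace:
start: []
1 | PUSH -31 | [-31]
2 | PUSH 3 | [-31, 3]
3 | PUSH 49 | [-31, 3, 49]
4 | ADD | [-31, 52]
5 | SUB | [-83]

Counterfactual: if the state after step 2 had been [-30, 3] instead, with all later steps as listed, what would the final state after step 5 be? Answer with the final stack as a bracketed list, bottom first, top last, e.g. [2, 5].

[-82]

state after step 2 := [-30, 3]
3 | PUSH 49 | [-30, 3, 49]
4 | ADD | [-30, 52]
5 | SUB | [-82]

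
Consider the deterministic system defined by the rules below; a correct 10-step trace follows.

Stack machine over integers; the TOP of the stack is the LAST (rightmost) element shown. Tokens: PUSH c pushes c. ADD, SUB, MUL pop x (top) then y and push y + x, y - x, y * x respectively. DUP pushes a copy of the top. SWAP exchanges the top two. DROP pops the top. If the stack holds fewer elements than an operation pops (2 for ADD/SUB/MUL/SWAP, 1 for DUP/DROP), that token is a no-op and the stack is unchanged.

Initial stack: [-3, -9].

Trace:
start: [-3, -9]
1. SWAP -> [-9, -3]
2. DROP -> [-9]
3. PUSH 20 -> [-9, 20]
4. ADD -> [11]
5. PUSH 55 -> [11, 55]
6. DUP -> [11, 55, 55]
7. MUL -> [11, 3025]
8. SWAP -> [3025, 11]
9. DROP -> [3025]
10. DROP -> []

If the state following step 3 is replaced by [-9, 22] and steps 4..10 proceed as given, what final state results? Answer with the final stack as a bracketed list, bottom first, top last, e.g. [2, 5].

state after step 3 := [-9, 22]
4. ADD -> [13]
5. PUSH 55 -> [13, 55]
6. DUP -> [13, 55, 55]
7. MUL -> [13, 3025]
8. SWAP -> [3025, 13]
9. DROP -> [3025]
10. DROP -> []

[]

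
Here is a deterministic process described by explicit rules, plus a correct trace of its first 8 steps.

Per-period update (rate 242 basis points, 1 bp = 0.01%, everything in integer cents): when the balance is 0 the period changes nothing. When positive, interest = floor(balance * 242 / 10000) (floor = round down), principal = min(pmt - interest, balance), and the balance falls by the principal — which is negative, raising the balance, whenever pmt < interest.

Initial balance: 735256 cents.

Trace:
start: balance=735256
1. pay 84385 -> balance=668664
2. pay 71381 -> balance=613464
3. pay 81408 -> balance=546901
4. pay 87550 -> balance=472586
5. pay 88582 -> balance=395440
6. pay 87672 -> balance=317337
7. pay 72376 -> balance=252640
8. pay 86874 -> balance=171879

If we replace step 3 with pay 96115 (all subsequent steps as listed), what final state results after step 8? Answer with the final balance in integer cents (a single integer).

(re-executing from step 3 with the substitution; state before step 3: balance=613464)
3. pay 96115 -> balance=532194
4. pay 87550 -> balance=457523
5. pay 88582 -> balance=380013
6. pay 87672 -> balance=301537
7. pay 72376 -> balance=236458
8. pay 86874 -> balance=155306

155306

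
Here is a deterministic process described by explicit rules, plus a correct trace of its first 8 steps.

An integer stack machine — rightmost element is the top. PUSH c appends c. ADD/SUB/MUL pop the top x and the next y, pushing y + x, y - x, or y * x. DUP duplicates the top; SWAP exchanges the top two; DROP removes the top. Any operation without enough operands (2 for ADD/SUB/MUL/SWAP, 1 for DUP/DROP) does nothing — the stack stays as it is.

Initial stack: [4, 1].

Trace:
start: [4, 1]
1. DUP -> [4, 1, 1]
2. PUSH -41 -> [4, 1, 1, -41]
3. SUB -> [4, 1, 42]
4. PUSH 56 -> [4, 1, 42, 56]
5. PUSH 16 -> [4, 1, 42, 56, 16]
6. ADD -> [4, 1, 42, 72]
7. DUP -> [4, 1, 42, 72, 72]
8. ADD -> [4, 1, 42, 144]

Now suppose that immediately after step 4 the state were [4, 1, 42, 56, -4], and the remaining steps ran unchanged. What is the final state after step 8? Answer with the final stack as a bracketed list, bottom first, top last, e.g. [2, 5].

state after step 4 := [4, 1, 42, 56, -4]
5. PUSH 16 -> [4, 1, 42, 56, -4, 16]
6. ADD -> [4, 1, 42, 56, 12]
7. DUP -> [4, 1, 42, 56, 12, 12]
8. ADD -> [4, 1, 42, 56, 24]

[4, 1, 42, 56, 24]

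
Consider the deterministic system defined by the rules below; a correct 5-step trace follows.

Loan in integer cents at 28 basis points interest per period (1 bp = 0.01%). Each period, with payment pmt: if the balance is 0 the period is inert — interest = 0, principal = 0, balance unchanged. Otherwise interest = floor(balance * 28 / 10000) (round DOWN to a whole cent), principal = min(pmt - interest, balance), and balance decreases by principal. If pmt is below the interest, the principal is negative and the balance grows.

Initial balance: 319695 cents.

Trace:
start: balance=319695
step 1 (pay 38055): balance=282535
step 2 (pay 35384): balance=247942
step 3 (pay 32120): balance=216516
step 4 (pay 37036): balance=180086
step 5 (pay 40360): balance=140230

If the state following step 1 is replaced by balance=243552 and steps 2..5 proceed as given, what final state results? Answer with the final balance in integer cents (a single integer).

state after step 1 := balance=243552
step 2 (pay 35384): balance=208849
step 3 (pay 32120): balance=177313
step 4 (pay 37036): balance=140773
step 5 (pay 40360): balance=100807

100807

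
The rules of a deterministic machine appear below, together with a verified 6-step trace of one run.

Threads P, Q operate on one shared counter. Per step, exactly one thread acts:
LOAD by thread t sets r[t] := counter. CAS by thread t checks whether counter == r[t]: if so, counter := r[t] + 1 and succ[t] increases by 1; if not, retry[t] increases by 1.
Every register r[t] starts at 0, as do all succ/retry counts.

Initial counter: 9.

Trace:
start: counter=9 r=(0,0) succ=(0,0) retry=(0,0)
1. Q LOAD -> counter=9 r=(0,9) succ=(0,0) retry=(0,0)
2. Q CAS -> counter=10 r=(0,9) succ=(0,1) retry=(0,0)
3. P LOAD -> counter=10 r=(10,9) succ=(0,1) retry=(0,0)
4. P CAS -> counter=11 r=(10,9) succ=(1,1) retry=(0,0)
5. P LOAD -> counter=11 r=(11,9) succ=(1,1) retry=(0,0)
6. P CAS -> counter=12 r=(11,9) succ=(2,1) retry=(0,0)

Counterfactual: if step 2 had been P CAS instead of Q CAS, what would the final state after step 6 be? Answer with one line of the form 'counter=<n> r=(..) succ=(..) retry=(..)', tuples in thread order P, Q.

(re-executing from step 2 with the substitution; state before step 2: counter=9 r=(0,9) succ=(0,0) retry=(0,0))
2. P CAS -> counter=9 r=(0,9) succ=(0,0) retry=(1,0)
3. P LOAD -> counter=9 r=(9,9) succ=(0,0) retry=(1,0)
4. P CAS -> counter=10 r=(9,9) succ=(1,0) retry=(1,0)
5. P LOAD -> counter=10 r=(10,9) succ=(1,0) retry=(1,0)
6. P CAS -> counter=11 r=(10,9) succ=(2,0) retry=(1,0)

counter=11 r=(10,9) succ=(2,0) retry=(1,0)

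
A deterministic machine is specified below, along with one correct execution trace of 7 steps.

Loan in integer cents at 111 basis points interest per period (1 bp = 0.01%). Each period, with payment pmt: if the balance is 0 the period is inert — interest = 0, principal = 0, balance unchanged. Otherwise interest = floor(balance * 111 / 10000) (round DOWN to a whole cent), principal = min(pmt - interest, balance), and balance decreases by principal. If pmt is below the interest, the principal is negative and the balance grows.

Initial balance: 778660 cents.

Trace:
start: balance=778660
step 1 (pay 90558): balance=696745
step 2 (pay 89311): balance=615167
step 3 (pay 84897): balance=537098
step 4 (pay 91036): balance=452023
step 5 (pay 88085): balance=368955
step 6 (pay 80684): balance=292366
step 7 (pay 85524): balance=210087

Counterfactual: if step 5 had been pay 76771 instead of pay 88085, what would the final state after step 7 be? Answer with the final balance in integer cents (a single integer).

221653

(re-executing from step 5 with the substitution; state before step 5: balance=452023)
step 5 (pay 76771): balance=380269
step 6 (pay 80684): balance=303805
step 7 (pay 85524): balance=221653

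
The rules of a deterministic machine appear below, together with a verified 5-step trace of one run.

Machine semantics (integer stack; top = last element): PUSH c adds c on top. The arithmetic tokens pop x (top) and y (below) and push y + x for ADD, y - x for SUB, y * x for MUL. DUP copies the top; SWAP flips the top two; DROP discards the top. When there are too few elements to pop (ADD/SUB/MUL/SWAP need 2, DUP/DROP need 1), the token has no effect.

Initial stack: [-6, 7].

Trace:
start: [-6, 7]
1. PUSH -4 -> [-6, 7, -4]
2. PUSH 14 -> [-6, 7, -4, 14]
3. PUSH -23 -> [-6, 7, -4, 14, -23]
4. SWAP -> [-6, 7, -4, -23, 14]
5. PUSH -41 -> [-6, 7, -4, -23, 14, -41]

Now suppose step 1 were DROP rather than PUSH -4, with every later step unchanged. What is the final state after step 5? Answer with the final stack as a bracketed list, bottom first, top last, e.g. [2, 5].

(re-executing from step 1 with the substitution; state before step 1: [-6, 7])
1. DROP -> [-6]
2. PUSH 14 -> [-6, 14]
3. PUSH -23 -> [-6, 14, -23]
4. SWAP -> [-6, -23, 14]
5. PUSH -41 -> [-6, -23, 14, -41]

[-6, -23, 14, -41]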